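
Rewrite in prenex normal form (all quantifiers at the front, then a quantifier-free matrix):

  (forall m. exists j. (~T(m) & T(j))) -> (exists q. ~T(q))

Rewrite implications/biconditionals: A → B as ¬A ∨ B.
  ~(forall m. exists j. (~T(m) & T(j))) | (exists q. ~T(q))
Drive negations inward (¬∀x A ≡ ∃x ¬A, ¬∃x A ≡ ∀x ¬A, De Morgan for ∧/∨):
  (exists m. forall j. (T(m) | ~T(j))) | (exists q. ~T(q))
All bound variables are already distinct, so no renaming is needed.
Extract every quantifier outward, since the variables are now distinct and don't occur free across branches:
  exists m. forall j. exists q. (T(m) | ~T(j) | ~T(q))

exists m. forall j. exists q. (T(m) | ~T(j) | ~T(q))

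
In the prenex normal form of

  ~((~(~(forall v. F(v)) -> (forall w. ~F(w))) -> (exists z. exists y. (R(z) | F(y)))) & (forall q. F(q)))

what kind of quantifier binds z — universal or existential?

Rewrite implications/biconditionals: A → B as ¬A ∨ B.
  ~((~~(~~(forall v. F(v)) | (forall w. ~F(w))) | (exists z. exists y. (R(z) | F(y)))) & (forall q. F(q)))
Drive negations inward (¬∀x A ≡ ∃x ¬A, ¬∃x A ≡ ∀x ¬A, De Morgan for ∧/∨):
  (exists v. ~F(v)) & (exists w. F(w)) & (forall z. forall y. (~R(z) & ~F(y))) | (exists q. ~F(q))
All bound variables are already distinct, so no renaming is needed.
Extract every quantifier outward, since the variables are now distinct and don't occur free across branches:
  exists v. exists w. forall z. forall y. exists q. (~F(v) & F(w) & ~R(z) & ~F(y) | ~F(q))
The quantifier exists z sits under an odd number of negations (counting the antecedent side of each →), so it flips to forall z.

universal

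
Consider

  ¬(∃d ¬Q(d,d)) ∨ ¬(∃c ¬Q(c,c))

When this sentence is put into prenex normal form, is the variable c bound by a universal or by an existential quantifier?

Drive negations inward (¬∀x A ≡ ∃x ¬A, ¬∃x A ≡ ∀x ¬A, De Morgan for ∧/∨):
  (∀d Q(d,d)) ∨ (∀c Q(c,c))
Finally move all quantifiers to the prefix:
  ∀d ∀c (Q(d,d) ∨ Q(c,c))
The quantifier ∃c sits under an odd number of negations, so it flips to ∀c.

universal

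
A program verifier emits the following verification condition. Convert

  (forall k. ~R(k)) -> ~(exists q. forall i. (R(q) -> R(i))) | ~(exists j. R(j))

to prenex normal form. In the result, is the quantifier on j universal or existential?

Rewrite implications/biconditionals: A → B as ¬A ∨ B.
  ~(forall k. ~R(k)) | ~(exists q. forall i. (~R(q) | R(i))) | ~(exists j. R(j))
Move each ¬ inward, flipping quantifiers it crosses:
  (exists k. R(k)) | (forall q. exists i. (R(q) & ~R(i))) | (forall j. ~R(j))
All bound variables are already distinct, so no renaming is needed.
Pull the quantifiers to the front (each side's bound variable is not free in the other side):
  exists k. forall q. exists i. forall j. (R(k) | R(q) & ~R(i) | ~R(j))
The quantifier exists j sits under an odd number of negations (counting the antecedent side of each →), so it flips to forall j.

universal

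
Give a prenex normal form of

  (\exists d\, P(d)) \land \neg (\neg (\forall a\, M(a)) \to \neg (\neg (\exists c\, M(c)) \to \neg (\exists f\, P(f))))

Rewrite implications/biconditionals: A → B as ¬A ∨ B.
  (\exists d\, P(d)) \land \neg (\neg \neg (\forall a\, M(a)) \lor \neg (\neg \neg (\exists c\, M(c)) \lor \neg (\exists f\, P(f))))
Move each ¬ inward, flipping quantifiers it crosses:
  (\exists d\, P(d)) \land (\exists a\, \neg M(a)) \land ((\exists c\, M(c)) \lor (\forall f\, \neg P(f)))
Pull the quantifiers to the front (each side's bound variable is not free in the other side):
  \exists d\, \exists a\, \exists c\, \forall f\, (P(d) \land \neg M(a) \land (M(c) \lor \neg P(f)))

\exists d\, \exists a\, \exists c\, \forall f\, (P(d) \land \neg M(a) \land (M(c) \lor \neg P(f)))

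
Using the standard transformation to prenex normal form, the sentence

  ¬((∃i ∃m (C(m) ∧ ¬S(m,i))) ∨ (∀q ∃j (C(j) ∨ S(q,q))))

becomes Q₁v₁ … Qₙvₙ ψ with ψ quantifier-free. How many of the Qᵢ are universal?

3

Drive negations inward (¬∀x A ≡ ∃x ¬A, ¬∃x A ≡ ∀x ¬A, De Morgan for ∧/∨):
  (∀i ∀m (¬C(m) ∨ S(m,i))) ∧ (∃q ∀j (¬C(j) ∧ ¬S(q,q)))
Finally move all quantifiers to the prefix:
  ∀i ∀m ∃q ∀j ((¬C(m) ∨ S(m,i)) ∧ ¬C(j) ∧ ¬S(q,q))
The prefix is ∀i ∀m ∃q ∀j: 3 universal, 1 existential.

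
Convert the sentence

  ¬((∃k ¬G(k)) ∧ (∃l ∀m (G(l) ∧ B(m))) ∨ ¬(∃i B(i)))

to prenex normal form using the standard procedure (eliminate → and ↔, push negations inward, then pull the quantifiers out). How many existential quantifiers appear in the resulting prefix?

2

Move each ¬ inward, flipping quantifiers it crosses:
  ((∀k G(k)) ∨ (∀l ∃m (¬G(l) ∨ ¬B(m)))) ∧ (∃i B(i))
Pull the quantifiers to the front (each side's bound variable is not free in the other side):
  ∀k ∀l ∃m ∃i ((G(k) ∨ ¬G(l) ∨ ¬B(m)) ∧ B(i))
The prefix is ∀k ∀l ∃m ∃i: 2 universal, 2 existential.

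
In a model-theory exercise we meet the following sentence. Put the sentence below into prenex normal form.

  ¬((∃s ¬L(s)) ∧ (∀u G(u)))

∀s ∃u (L(s) ∨ ¬G(u))

Move each ¬ inward, flipping quantifiers it crosses:
  (∀s L(s)) ∨ (∃u ¬G(u))
Finally move all quantifiers to the prefix:
  ∀s ∃u (L(s) ∨ ¬G(u))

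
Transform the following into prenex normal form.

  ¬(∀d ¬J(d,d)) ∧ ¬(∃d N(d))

∃d ∀c (J(d,d) ∧ ¬N(c))

Move each ¬ inward, flipping quantifiers it crosses:
  (∃d J(d,d)) ∧ (∀d ¬N(d))
Give each quantifier a distinct variable: d↦c.
  (∃d J(d,d)) ∧ (∀c ¬N(c))
Finally move all quantifiers to the prefix:
  ∃d ∀c (J(d,d) ∧ ¬N(c))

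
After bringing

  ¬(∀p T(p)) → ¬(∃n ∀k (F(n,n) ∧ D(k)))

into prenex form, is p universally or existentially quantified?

First replace A → B with ¬A ∨ B.
  ¬¬(∀p T(p)) ∨ ¬(∃n ∀k (F(n,n) ∧ D(k)))
Move each ¬ inward, flipping quantifiers it crosses:
  (∀p T(p)) ∨ (∀n ∃k (¬F(n,n) ∨ ¬D(k)))
All bound variables are already distinct, so no renaming is needed.
Finally move all quantifiers to the prefix:
  ∀p ∀n ∃k (T(p) ∨ ¬F(n,n) ∨ ¬D(k))
The quantifier ∀p sits under an even number of negations (counting the antecedent side of each →), so it remains universal.

universal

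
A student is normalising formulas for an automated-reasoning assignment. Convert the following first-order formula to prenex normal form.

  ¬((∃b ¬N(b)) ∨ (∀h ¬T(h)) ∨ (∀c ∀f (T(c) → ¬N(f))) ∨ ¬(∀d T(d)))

Eliminate → and ↔ using ¬ and ∨.
  ¬((∃b ¬N(b)) ∨ (∀h ¬T(h)) ∨ (∀c ∀f (¬T(c) ∨ ¬N(f))) ∨ ¬(∀d T(d)))
Drive negations inward (¬∀x A ≡ ∃x ¬A, ¬∃x A ≡ ∀x ¬A, De Morgan for ∧/∨):
  (∀b N(b)) ∧ (∃h T(h)) ∧ (∃c ∃f (T(c) ∧ N(f))) ∧ (∀d T(d))
All bound variables are already distinct, so no renaming is needed.
Extract every quantifier outward, since the variables are now distinct and don't occur free across branches:
  ∀b ∃h ∃c ∃f ∀d (N(b) ∧ T(h) ∧ T(c) ∧ N(f) ∧ T(d))

∀b ∃h ∃c ∃f ∀d (N(b) ∧ T(h) ∧ T(c) ∧ N(f) ∧ T(d))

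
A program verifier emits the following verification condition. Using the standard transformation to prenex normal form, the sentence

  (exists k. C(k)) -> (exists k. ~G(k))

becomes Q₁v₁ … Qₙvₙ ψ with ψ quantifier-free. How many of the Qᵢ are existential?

1

Eliminate → and ↔ using ¬ and ∨.
  ~(exists k. C(k)) | (exists k. ~G(k))
Push ¬ through the quantifiers and connectives to reach negation normal form:
  (forall k. ~C(k)) | (exists k. ~G(k))
Give each quantifier a distinct variable: k↦z1.
  (forall k. ~C(k)) | (exists z1. ~G(z1))
Finally move all quantifiers to the prefix:
  forall k. exists z1. (~C(k) | ~G(z1))
The prefix is forall k exists z1: 1 universal, 1 existential.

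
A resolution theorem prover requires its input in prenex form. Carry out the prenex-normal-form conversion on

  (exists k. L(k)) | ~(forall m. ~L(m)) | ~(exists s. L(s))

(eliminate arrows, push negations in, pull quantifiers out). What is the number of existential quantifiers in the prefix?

2

Move each ¬ inward, flipping quantifiers it crosses:
  (exists k. L(k)) | (exists m. L(m)) | (forall s. ~L(s))
Pull the quantifiers to the front (each side's bound variable is not free in the other side):
  exists k. exists m. forall s. (L(k) | L(m) | ~L(s))
The prefix is exists k exists m forall s: 1 universal, 2 existential.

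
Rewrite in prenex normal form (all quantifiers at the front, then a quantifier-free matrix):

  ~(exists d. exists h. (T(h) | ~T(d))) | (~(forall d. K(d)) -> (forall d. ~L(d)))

forall d. forall h. forall v. forall x. (~T(h) & T(d) | K(v) | ~L(x))

Rewrite implications/biconditionals: A → B as ¬A ∨ B.
  ~(exists d. exists h. (T(h) | ~T(d))) | ~~(forall d. K(d)) | (forall d. ~L(d))
Drive negations inward (¬∀x A ≡ ∃x ¬A, ¬∃x A ≡ ∀x ¬A, De Morgan for ∧/∨):
  (forall d. forall h. (~T(h) & T(d))) | (forall d. K(d)) | (forall d. ~L(d))
Standardize variables apart so no two quantifiers bind the same name: d↦v, d↦x.
  (forall d. forall h. (~T(h) & T(d))) | (forall v. K(v)) | (forall x. ~L(x))
Pull the quantifiers to the front (each side's bound variable is not free in the other side):
  forall d. forall h. forall v. forall x. (~T(h) & T(d) | K(v) | ~L(x))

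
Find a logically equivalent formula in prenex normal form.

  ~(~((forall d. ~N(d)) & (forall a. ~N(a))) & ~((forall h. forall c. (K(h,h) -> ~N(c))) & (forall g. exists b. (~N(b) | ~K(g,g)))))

forall d. forall a. forall h. forall c. forall g. exists b. (~N(d) & ~N(a) | (~K(h,h) | ~N(c)) & (~N(b) | ~K(g,g)))

Rewrite implications/biconditionals: A → B as ¬A ∨ B.
  ~(~((forall d. ~N(d)) & (forall a. ~N(a))) & ~((forall h. forall c. (~K(h,h) | ~N(c))) & (forall g. exists b. (~N(b) | ~K(g,g)))))
Move each ¬ inward, flipping quantifiers it crosses:
  (forall d. ~N(d)) & (forall a. ~N(a)) | (forall h. forall c. (~K(h,h) | ~N(c))) & (forall g. exists b. (~N(b) | ~K(g,g)))
Pull the quantifiers to the front (each side's bound variable is not free in the other side):
  forall d. forall a. forall h. forall c. forall g. exists b. (~N(d) & ~N(a) | (~K(h,h) | ~N(c)) & (~N(b) | ~K(g,g)))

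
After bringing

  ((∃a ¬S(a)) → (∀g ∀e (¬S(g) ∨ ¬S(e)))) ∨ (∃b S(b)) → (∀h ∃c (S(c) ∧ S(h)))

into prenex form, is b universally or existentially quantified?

universal

First replace A → B with ¬A ∨ B.
  ¬(¬(∃a ¬S(a)) ∨ (∀g ∀e (¬S(g) ∨ ¬S(e))) ∨ (∃b S(b))) ∨ (∀h ∃c (S(c) ∧ S(h)))
Push ¬ through the quantifiers and connectives to reach negation normal form:
  (∃a ¬S(a)) ∧ (∃g ∃e (S(g) ∧ S(e))) ∧ (∀b ¬S(b)) ∨ (∀h ∃c (S(c) ∧ S(h)))
Finally move all quantifiers to the prefix:
  ∃a ∃g ∃e ∀b ∀h ∃c (¬S(a) ∧ S(g) ∧ S(e) ∧ ¬S(b) ∨ S(c) ∧ S(h))
The quantifier ∃b sits under an odd number of negations (counting the antecedent side of each →), so it flips to ∀b.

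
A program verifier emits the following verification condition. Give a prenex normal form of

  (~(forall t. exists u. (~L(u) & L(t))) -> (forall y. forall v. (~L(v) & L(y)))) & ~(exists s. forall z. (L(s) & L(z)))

First replace A → B with ¬A ∨ B.
  (~~(forall t. exists u. (~L(u) & L(t))) | (forall y. forall v. (~L(v) & L(y)))) & ~(exists s. forall z. (L(s) & L(z)))
Push ¬ through the quantifiers and connectives to reach negation normal form:
  ((forall t. exists u. (~L(u) & L(t))) | (forall y. forall v. (~L(v) & L(y)))) & (forall s. exists z. (~L(s) | ~L(z)))
All bound variables are already distinct, so no renaming is needed.
Pull the quantifiers to the front (each side's bound variable is not free in the other side):
  forall t. exists u. forall y. forall v. forall s. exists z. ((~L(u) & L(t) | ~L(v) & L(y)) & (~L(s) | ~L(z)))

forall t. exists u. forall y. forall v. forall s. exists z. ((~L(u) & L(t) | ~L(v) & L(y)) & (~L(s) | ~L(z)))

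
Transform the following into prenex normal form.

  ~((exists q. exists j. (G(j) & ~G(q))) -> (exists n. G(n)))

Rewrite implications/biconditionals: A → B as ¬A ∨ B.
  ~(~(exists q. exists j. (G(j) & ~G(q))) | (exists n. G(n)))
Drive negations inward (¬∀x A ≡ ∃x ¬A, ¬∃x A ≡ ∀x ¬A, De Morgan for ∧/∨):
  (exists q. exists j. (G(j) & ~G(q))) & (forall n. ~G(n))
Finally move all quantifiers to the prefix:
  exists q. exists j. forall n. (G(j) & ~G(q) & ~G(n))

exists q. exists j. forall n. (G(j) & ~G(q) & ~G(n))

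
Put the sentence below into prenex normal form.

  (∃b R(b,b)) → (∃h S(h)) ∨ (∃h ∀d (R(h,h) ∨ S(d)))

First replace A → B with ¬A ∨ B.
  ¬(∃b R(b,b)) ∨ (∃h S(h)) ∨ (∃h ∀d (R(h,h) ∨ S(d)))
Push ¬ through the quantifiers and connectives to reach negation normal form:
  (∀b ¬R(b,b)) ∨ (∃h S(h)) ∨ (∃h ∀d (R(h,h) ∨ S(d)))
Give each quantifier a distinct variable: h↦x1.
  (∀b ¬R(b,b)) ∨ (∃h S(h)) ∨ (∃x1 ∀d (R(x1,x1) ∨ S(d)))
Finally move all quantifiers to the prefix:
  ∀b ∃h ∃x1 ∀d (¬R(b,b) ∨ S(h) ∨ R(x1,x1) ∨ S(d))

∀b ∃h ∃x1 ∀d (¬R(b,b) ∨ S(h) ∨ R(x1,x1) ∨ S(d))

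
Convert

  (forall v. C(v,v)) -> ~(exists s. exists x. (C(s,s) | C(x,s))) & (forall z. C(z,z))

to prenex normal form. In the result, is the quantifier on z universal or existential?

First replace A → B with ¬A ∨ B.
  ~(forall v. C(v,v)) | ~(exists s. exists x. (C(s,s) | C(x,s))) & (forall z. C(z,z))
Push ¬ through the quantifiers and connectives to reach negation normal form:
  (exists v. ~C(v,v)) | (forall s. forall x. (~C(s,s) & ~C(x,s))) & (forall z. C(z,z))
All bound variables are already distinct, so no renaming is needed.
Extract every quantifier outward, since the variables are now distinct and don't occur free across branches:
  exists v. forall s. forall x. forall z. (~C(v,v) | ~C(s,s) & ~C(x,s) & C(z,z))
The quantifier forall z sits under an even number of negations (counting the antecedent side of each →), so it remains universal.

universal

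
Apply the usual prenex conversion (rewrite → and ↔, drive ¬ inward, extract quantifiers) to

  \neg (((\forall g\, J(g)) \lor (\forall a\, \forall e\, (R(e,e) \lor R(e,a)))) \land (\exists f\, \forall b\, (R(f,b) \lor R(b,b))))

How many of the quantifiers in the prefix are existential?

Drive negations inward (¬∀x A ≡ ∃x ¬A, ¬∃x A ≡ ∀x ¬A, De Morgan for ∧/∨):
  (\exists g\, \neg J(g)) \land (\exists a\, \exists e\, (\neg R(e,e) \land \neg R(e,a))) \lor (\forall f\, \exists b\, (\neg R(f,b) \land \neg R(b,b)))
All bound variables are already distinct, so no renaming is needed.
Pull the quantifiers to the front (each side's bound variable is not free in the other side):
  \exists g\, \exists a\, \exists e\, \forall f\, \exists b\, (\neg J(g) \land \neg R(e,e) \land \neg R(e,a) \lor \neg R(f,b) \land \neg R(b,b))
The prefix is \exists g \exists a \exists e \forall f \exists b: 1 universal, 4 existential.

4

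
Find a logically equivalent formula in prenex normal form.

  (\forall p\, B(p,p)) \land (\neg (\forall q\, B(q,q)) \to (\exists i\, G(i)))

Rewrite implications/biconditionals: A → B as ¬A ∨ B.
  (\forall p\, B(p,p)) \land (\neg \neg (\forall q\, B(q,q)) \lor (\exists i\, G(i)))
Push ¬ through the quantifiers and connectives to reach negation normal form:
  (\forall p\, B(p,p)) \land ((\forall q\, B(q,q)) \lor (\exists i\, G(i)))
All bound variables are already distinct, so no renaming is needed.
Extract every quantifier outward, since the variables are now distinct and don't occur free across branches:
  \forall p\, \forall q\, \exists i\, (B(p,p) \land (B(q,q) \lor G(i)))

\forall p\, \forall q\, \exists i\, (B(p,p) \land (B(q,q) \lor G(i)))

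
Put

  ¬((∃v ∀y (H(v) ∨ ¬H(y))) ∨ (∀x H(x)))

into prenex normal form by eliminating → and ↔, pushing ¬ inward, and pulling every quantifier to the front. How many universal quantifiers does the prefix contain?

1

Move each ¬ inward, flipping quantifiers it crosses:
  (∀v ∃y (¬H(v) ∧ H(y))) ∧ (∃x ¬H(x))
All bound variables are already distinct, so no renaming is needed.
Finally move all quantifiers to the prefix:
  ∀v ∃y ∃x (¬H(v) ∧ H(y) ∧ ¬H(x))
The prefix is ∀v ∃y ∃x: 1 universal, 2 existential.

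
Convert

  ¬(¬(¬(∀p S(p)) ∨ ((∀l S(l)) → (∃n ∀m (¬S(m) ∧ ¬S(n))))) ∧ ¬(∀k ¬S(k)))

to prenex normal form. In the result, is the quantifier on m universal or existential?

universal

Rewrite implications/biconditionals: A → B as ¬A ∨ B.
  ¬(¬(¬(∀p S(p)) ∨ ¬(∀l S(l)) ∨ (∃n ∀m (¬S(m) ∧ ¬S(n)))) ∧ ¬(∀k ¬S(k)))
Move each ¬ inward, flipping quantifiers it crosses:
  (∃p ¬S(p)) ∨ (∃l ¬S(l)) ∨ (∃n ∀m (¬S(m) ∧ ¬S(n))) ∨ (∀k ¬S(k))
Pull the quantifiers to the front (each side's bound variable is not free in the other side):
  ∃p ∃l ∃n ∀m ∀k (¬S(p) ∨ ¬S(l) ∨ ¬S(m) ∧ ¬S(n) ∨ ¬S(k))
The quantifier ∀m sits under an even number of negations (counting the antecedent side of each →), so it remains universal.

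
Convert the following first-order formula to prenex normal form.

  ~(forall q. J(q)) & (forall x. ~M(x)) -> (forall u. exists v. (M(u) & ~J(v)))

forall q. exists x. forall u. exists v. (J(q) | M(x) | M(u) & ~J(v))

Rewrite implications/biconditionals: A → B as ¬A ∨ B.
  ~(~(forall q. J(q)) & (forall x. ~M(x))) | (forall u. exists v. (M(u) & ~J(v)))
Move each ¬ inward, flipping quantifiers it crosses:
  (forall q. J(q)) | (exists x. M(x)) | (forall u. exists v. (M(u) & ~J(v)))
Finally move all quantifiers to the prefix:
  forall q. exists x. forall u. exists v. (J(q) | M(x) | M(u) & ~J(v))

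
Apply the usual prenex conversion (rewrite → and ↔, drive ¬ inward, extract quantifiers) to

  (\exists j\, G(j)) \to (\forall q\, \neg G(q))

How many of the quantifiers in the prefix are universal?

2

First replace A → B with ¬A ∨ B.
  \neg (\exists j\, G(j)) \lor (\forall q\, \neg G(q))
Drive negations inward (¬∀x A ≡ ∃x ¬A, ¬∃x A ≡ ∀x ¬A, De Morgan for ∧/∨):
  (\forall j\, \neg G(j)) \lor (\forall q\, \neg G(q))
Extract every quantifier outward, since the variables are now distinct and don't occur free across branches:
  \forall j\, \forall q\, (\neg G(j) \lor \neg G(q))
The prefix is \forall j \forall q: 2 universal, 0 existential.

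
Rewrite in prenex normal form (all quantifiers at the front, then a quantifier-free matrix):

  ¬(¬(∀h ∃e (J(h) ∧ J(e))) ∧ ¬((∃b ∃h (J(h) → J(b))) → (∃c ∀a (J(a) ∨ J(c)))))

Eliminate → and ↔ using ¬ and ∨.
  ¬(¬(∀h ∃e (J(h) ∧ J(e))) ∧ ¬(¬(∃b ∃h (¬J(h) ∨ J(b))) ∨ (∃c ∀a (J(a) ∨ J(c)))))
Push ¬ through the quantifiers and connectives to reach negation normal form:
  (∀h ∃e (J(h) ∧ J(e))) ∨ (∀b ∀h (J(h) ∧ ¬J(b))) ∨ (∃c ∀a (J(a) ∨ J(c)))
Standardize variables apart so no two quantifiers bind the same name: h↦z.
  (∀h ∃e (J(h) ∧ J(e))) ∨ (∀b ∀z (J(z) ∧ ¬J(b))) ∨ (∃c ∀a (J(a) ∨ J(c)))
Pull the quantifiers to the front (each side's bound variable is not free in the other side):
  ∀h ∃e ∀b ∀z ∃c ∀a (J(h) ∧ J(e) ∨ J(z) ∧ ¬J(b) ∨ J(a) ∨ J(c))

∀h ∃e ∀b ∀z ∃c ∀a (J(h) ∧ J(e) ∨ J(z) ∧ ¬J(b) ∨ J(a) ∨ J(c))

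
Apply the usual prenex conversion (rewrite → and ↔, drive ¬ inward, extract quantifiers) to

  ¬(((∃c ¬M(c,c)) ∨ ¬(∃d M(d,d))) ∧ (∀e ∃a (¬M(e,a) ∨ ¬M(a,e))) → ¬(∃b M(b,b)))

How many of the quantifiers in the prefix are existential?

Rewrite implications/biconditionals: A → B as ¬A ∨ B.
  ¬(¬(((∃c ¬M(c,c)) ∨ ¬(∃d M(d,d))) ∧ (∀e ∃a (¬M(e,a) ∨ ¬M(a,e)))) ∨ ¬(∃b M(b,b)))
Drive negations inward (¬∀x A ≡ ∃x ¬A, ¬∃x A ≡ ∀x ¬A, De Morgan for ∧/∨):
  ((∃c ¬M(c,c)) ∨ (∀d ¬M(d,d))) ∧ (∀e ∃a (¬M(e,a) ∨ ¬M(a,e))) ∧ (∃b M(b,b))
All bound variables are already distinct, so no renaming is needed.
Finally move all quantifiers to the prefix:
  ∃c ∀d ∀e ∃a ∃b ((¬M(c,c) ∨ ¬M(d,d)) ∧ (¬M(e,a) ∨ ¬M(a,e)) ∧ M(b,b))
The prefix is ∃c ∀d ∀e ∃a ∃b: 2 universal, 3 existential.

3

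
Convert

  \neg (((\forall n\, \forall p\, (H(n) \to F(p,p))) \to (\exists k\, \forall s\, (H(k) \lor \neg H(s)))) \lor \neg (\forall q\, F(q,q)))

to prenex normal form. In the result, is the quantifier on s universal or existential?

Rewrite implications/biconditionals: A → B as ¬A ∨ B.
  \neg (\neg (\forall n\, \forall p\, (\neg H(n) \lor F(p,p))) \lor (\exists k\, \forall s\, (H(k) \lor \neg H(s))) \lor \neg (\forall q\, F(q,q)))
Push ¬ through the quantifiers and connectives to reach negation normal form:
  (\forall n\, \forall p\, (\neg H(n) \lor F(p,p))) \land (\forall k\, \exists s\, (\neg H(k) \land H(s))) \land (\forall q\, F(q,q))
All bound variables are already distinct, so no renaming is needed.
Pull the quantifiers to the front (each side's bound variable is not free in the other side):
  \forall n\, \forall p\, \forall k\, \exists s\, \forall q\, ((\neg H(n) \lor F(p,p)) \land \neg H(k) \land H(s) \land F(q,q))
The quantifier \forall s sits under an odd number of negations (counting the antecedent side of each →), so it flips to \exists s.

existential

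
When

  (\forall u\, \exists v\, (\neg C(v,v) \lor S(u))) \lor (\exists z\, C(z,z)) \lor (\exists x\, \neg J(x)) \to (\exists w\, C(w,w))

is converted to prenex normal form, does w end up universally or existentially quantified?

First replace A → B with ¬A ∨ B.
  \neg ((\forall u\, \exists v\, (\neg C(v,v) \lor S(u))) \lor (\exists z\, C(z,z)) \lor (\exists x\, \neg J(x))) \lor (\exists w\, C(w,w))
Push ¬ through the quantifiers and connectives to reach negation normal form:
  (\exists u\, \forall v\, (C(v,v) \land \neg S(u))) \land (\forall z\, \neg C(z,z)) \land (\forall x\, J(x)) \lor (\exists w\, C(w,w))
Pull the quantifiers to the front (each side's bound variable is not free in the other side):
  \exists u\, \forall v\, \forall z\, \forall x\, \exists w\, (C(v,v) \land \neg S(u) \land \neg C(z,z) \land J(x) \lor C(w,w))
The quantifier \exists w sits under an even number of negations (counting the antecedent side of each →), so it remains existential.

existential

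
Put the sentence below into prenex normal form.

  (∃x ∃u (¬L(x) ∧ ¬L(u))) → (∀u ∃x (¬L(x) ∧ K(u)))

∀x ∀u ∀r ∃z1 (L(x) ∨ L(u) ∨ ¬L(z1) ∧ K(r))

Rewrite implications/biconditionals: A → B as ¬A ∨ B.
  ¬(∃x ∃u (¬L(x) ∧ ¬L(u))) ∨ (∀u ∃x (¬L(x) ∧ K(u)))
Push ¬ through the quantifiers and connectives to reach negation normal form:
  (∀x ∀u (L(x) ∨ L(u))) ∨ (∀u ∃x (¬L(x) ∧ K(u)))
Give each quantifier a distinct variable: u↦r, x↦z1.
  (∀x ∀u (L(x) ∨ L(u))) ∨ (∀r ∃z1 (¬L(z1) ∧ K(r)))
Extract every quantifier outward, since the variables are now distinct and don't occur free across branches:
  ∀x ∀u ∀r ∃z1 (L(x) ∨ L(u) ∨ ¬L(z1) ∧ K(r))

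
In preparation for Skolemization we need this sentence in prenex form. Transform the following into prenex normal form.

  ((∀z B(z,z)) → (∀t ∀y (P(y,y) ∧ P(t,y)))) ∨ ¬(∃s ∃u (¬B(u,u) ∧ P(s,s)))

∃z ∀t ∀y ∀s ∀u (¬B(z,z) ∨ P(y,y) ∧ P(t,y) ∨ B(u,u) ∨ ¬P(s,s))

Eliminate → and ↔ using ¬ and ∨.
  ¬(∀z B(z,z)) ∨ (∀t ∀y (P(y,y) ∧ P(t,y))) ∨ ¬(∃s ∃u (¬B(u,u) ∧ P(s,s)))
Move each ¬ inward, flipping quantifiers it crosses:
  (∃z ¬B(z,z)) ∨ (∀t ∀y (P(y,y) ∧ P(t,y))) ∨ (∀s ∀u (B(u,u) ∨ ¬P(s,s)))
All bound variables are already distinct, so no renaming is needed.
Finally move all quantifiers to the prefix:
  ∃z ∀t ∀y ∀s ∀u (¬B(z,z) ∨ P(y,y) ∧ P(t,y) ∨ B(u,u) ∨ ¬P(s,s))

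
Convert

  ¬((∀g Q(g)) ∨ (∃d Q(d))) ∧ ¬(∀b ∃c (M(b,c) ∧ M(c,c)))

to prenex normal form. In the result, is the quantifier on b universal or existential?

existential

Move each ¬ inward, flipping quantifiers it crosses:
  (∃g ¬Q(g)) ∧ (∀d ¬Q(d)) ∧ (∃b ∀c (¬M(b,c) ∨ ¬M(c,c)))
All bound variables are already distinct, so no renaming is needed.
Extract every quantifier outward, since the variables are now distinct and don't occur free across branches:
  ∃g ∀d ∃b ∀c (¬Q(g) ∧ ¬Q(d) ∧ (¬M(b,c) ∨ ¬M(c,c)))
The quantifier ∀b sits under an odd number of negations, so it flips to ∃b.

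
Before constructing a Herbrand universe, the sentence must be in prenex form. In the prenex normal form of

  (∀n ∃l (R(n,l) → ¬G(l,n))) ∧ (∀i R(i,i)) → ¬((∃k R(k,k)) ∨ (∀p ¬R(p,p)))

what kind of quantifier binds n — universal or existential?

First replace A → B with ¬A ∨ B.
  ¬((∀n ∃l (¬R(n,l) ∨ ¬G(l,n))) ∧ (∀i R(i,i))) ∨ ¬((∃k R(k,k)) ∨ (∀p ¬R(p,p)))
Drive negations inward (¬∀x A ≡ ∃x ¬A, ¬∃x A ≡ ∀x ¬A, De Morgan for ∧/∨):
  (∃n ∀l (R(n,l) ∧ G(l,n))) ∨ (∃i ¬R(i,i)) ∨ (∀k ¬R(k,k)) ∧ (∃p R(p,p))
All bound variables are already distinct, so no renaming is needed.
Extract every quantifier outward, since the variables are now distinct and don't occur free across branches:
  ∃n ∀l ∃i ∀k ∃p (R(n,l) ∧ G(l,n) ∨ ¬R(i,i) ∨ ¬R(k,k) ∧ R(p,p))
The quantifier ∀n sits under an odd number of negations (counting the antecedent side of each →), so it flips to ∃n.

existential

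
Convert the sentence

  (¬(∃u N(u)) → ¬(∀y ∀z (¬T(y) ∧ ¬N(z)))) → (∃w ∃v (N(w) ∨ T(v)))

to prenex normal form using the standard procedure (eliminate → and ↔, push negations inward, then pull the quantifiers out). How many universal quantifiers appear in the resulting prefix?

3

Rewrite implications/biconditionals: A → B as ¬A ∨ B.
  ¬(¬¬(∃u N(u)) ∨ ¬(∀y ∀z (¬T(y) ∧ ¬N(z)))) ∨ (∃w ∃v (N(w) ∨ T(v)))
Drive negations inward (¬∀x A ≡ ∃x ¬A, ¬∃x A ≡ ∀x ¬A, De Morgan for ∧/∨):
  (∀u ¬N(u)) ∧ (∀y ∀z (¬T(y) ∧ ¬N(z))) ∨ (∃w ∃v (N(w) ∨ T(v)))
Finally move all quantifiers to the prefix:
  ∀u ∀y ∀z ∃w ∃v (¬N(u) ∧ ¬T(y) ∧ ¬N(z) ∨ N(w) ∨ T(v))
The prefix is ∀u ∀y ∀z ∃w ∃v: 3 universal, 2 existential.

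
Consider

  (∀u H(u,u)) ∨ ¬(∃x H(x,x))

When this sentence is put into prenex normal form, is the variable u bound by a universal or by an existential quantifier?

Move each ¬ inward, flipping quantifiers it crosses:
  (∀u H(u,u)) ∨ (∀x ¬H(x,x))
Extract every quantifier outward, since the variables are now distinct and don't occur free across branches:
  ∀u ∀x (H(u,u) ∨ ¬H(x,x))
The quantifier ∀u sits under an even number of negations, so it remains universal.

universal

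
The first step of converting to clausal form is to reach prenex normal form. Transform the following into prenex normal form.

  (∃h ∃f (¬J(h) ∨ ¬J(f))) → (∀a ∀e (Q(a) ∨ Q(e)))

Rewrite implications/biconditionals: A → B as ¬A ∨ B.
  ¬(∃h ∃f (¬J(h) ∨ ¬J(f))) ∨ (∀a ∀e (Q(a) ∨ Q(e)))
Move each ¬ inward, flipping quantifiers it crosses:
  (∀h ∀f (J(h) ∧ J(f))) ∨ (∀a ∀e (Q(a) ∨ Q(e)))
All bound variables are already distinct, so no renaming is needed.
Finally move all quantifiers to the prefix:
  ∀h ∀f ∀a ∀e (J(h) ∧ J(f) ∨ Q(a) ∨ Q(e))

∀h ∀f ∀a ∀e (J(h) ∧ J(f) ∨ Q(a) ∨ Q(e))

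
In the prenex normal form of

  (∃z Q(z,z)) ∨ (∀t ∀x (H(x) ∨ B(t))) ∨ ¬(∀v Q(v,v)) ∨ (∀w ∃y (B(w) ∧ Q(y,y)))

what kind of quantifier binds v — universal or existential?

existential

Drive negations inward (¬∀x A ≡ ∃x ¬A, ¬∃x A ≡ ∀x ¬A, De Morgan for ∧/∨):
  (∃z Q(z,z)) ∨ (∀t ∀x (H(x) ∨ B(t))) ∨ (∃v ¬Q(v,v)) ∨ (∀w ∃y (B(w) ∧ Q(y,y)))
Finally move all quantifiers to the prefix:
  ∃z ∀t ∀x ∃v ∀w ∃y (Q(z,z) ∨ H(x) ∨ B(t) ∨ ¬Q(v,v) ∨ B(w) ∧ Q(y,y))
The quantifier ∀v sits under an odd number of negations, so it flips to ∃v.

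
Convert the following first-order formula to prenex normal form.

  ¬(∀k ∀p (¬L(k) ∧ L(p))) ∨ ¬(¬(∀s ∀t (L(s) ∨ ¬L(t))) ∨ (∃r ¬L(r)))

Move each ¬ inward, flipping quantifiers it crosses:
  (∃k ∃p (L(k) ∨ ¬L(p))) ∨ (∀s ∀t (L(s) ∨ ¬L(t))) ∧ (∀r L(r))
Finally move all quantifiers to the prefix:
  ∃k ∃p ∀s ∀t ∀r (L(k) ∨ ¬L(p) ∨ (L(s) ∨ ¬L(t)) ∧ L(r))

∃k ∃p ∀s ∀t ∀r (L(k) ∨ ¬L(p) ∨ (L(s) ∨ ¬L(t)) ∧ L(r))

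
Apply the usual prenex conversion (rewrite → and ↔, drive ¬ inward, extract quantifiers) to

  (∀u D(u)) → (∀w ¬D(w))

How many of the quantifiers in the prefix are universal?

Eliminate → and ↔ using ¬ and ∨.
  ¬(∀u D(u)) ∨ (∀w ¬D(w))
Move each ¬ inward, flipping quantifiers it crosses:
  (∃u ¬D(u)) ∨ (∀w ¬D(w))
Extract every quantifier outward, since the variables are now distinct and don't occur free across branches:
  ∃u ∀w (¬D(u) ∨ ¬D(w))
The prefix is ∃u ∀w: 1 universal, 1 existential.

1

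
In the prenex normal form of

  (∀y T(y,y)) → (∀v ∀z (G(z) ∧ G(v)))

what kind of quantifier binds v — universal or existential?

First replace A → B with ¬A ∨ B.
  ¬(∀y T(y,y)) ∨ (∀v ∀z (G(z) ∧ G(v)))
Move each ¬ inward, flipping quantifiers it crosses:
  (∃y ¬T(y,y)) ∨ (∀v ∀z (G(z) ∧ G(v)))
Pull the quantifiers to the front (each side's bound variable is not free in the other side):
  ∃y ∀v ∀z (¬T(y,y) ∨ G(z) ∧ G(v))
The quantifier ∀v sits under an even number of negations (counting the antecedent side of each →), so it remains universal.

universal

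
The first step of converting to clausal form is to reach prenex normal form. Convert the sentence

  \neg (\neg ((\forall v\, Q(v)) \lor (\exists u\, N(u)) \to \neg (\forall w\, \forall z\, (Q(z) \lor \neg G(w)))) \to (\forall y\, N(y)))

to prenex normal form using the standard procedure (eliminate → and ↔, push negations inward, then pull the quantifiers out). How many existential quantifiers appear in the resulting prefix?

2

First replace A → B with ¬A ∨ B.
  \neg (\neg \neg (\neg ((\forall v\, Q(v)) \lor (\exists u\, N(u))) \lor \neg (\forall w\, \forall z\, (Q(z) \lor \neg G(w)))) \lor (\forall y\, N(y)))
Push ¬ through the quantifiers and connectives to reach negation normal form:
  ((\forall v\, Q(v)) \lor (\exists u\, N(u))) \land (\forall w\, \forall z\, (Q(z) \lor \neg G(w))) \land (\exists y\, \neg N(y))
All bound variables are already distinct, so no renaming is needed.
Pull the quantifiers to the front (each side's bound variable is not free in the other side):
  \forall v\, \exists u\, \forall w\, \forall z\, \exists y\, ((Q(v) \lor N(u)) \land (Q(z) \lor \neg G(w)) \land \neg N(y))
The prefix is \forall v \exists u \forall w \forall z \exists y: 3 universal, 2 existential.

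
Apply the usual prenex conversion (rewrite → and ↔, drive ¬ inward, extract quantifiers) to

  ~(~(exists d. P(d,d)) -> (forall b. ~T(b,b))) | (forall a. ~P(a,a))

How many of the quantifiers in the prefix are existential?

First replace A → B with ¬A ∨ B.
  ~(~~(exists d. P(d,d)) | (forall b. ~T(b,b))) | (forall a. ~P(a,a))
Move each ¬ inward, flipping quantifiers it crosses:
  (forall d. ~P(d,d)) & (exists b. T(b,b)) | (forall a. ~P(a,a))
All bound variables are already distinct, so no renaming is needed.
Finally move all quantifiers to the prefix:
  forall d. exists b. forall a. (~P(d,d) & T(b,b) | ~P(a,a))
The prefix is forall d exists b forall a: 2 universal, 1 existential.

1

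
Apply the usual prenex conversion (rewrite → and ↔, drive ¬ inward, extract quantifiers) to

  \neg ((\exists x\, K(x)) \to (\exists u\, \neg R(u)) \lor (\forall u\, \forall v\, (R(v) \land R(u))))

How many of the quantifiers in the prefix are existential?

First replace A → B with ¬A ∨ B.
  \neg (\neg (\exists x\, K(x)) \lor (\exists u\, \neg R(u)) \lor (\forall u\, \forall v\, (R(v) \land R(u))))
Drive negations inward (¬∀x A ≡ ∃x ¬A, ¬∃x A ≡ ∀x ¬A, De Morgan for ∧/∨):
  (\exists x\, K(x)) \land (\forall u\, R(u)) \land (\exists u\, \exists v\, (\neg R(v) \lor \neg R(u)))
Rename bound variables to avoid capture: u↦s.
  (\exists x\, K(x)) \land (\forall u\, R(u)) \land (\exists s\, \exists v\, (\neg R(v) \lor \neg R(s)))
Extract every quantifier outward, since the variables are now distinct and don't occur free across branches:
  \exists x\, \forall u\, \exists s\, \exists v\, (K(x) \land R(u) \land (\neg R(v) \lor \neg R(s)))
The prefix is \exists x \forall u \exists s \exists v: 1 universal, 3 existential.

3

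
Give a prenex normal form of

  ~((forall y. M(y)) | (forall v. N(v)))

Move each ¬ inward, flipping quantifiers it crosses:
  (exists y. ~M(y)) & (exists v. ~N(v))
All bound variables are already distinct, so no renaming is needed.
Pull the quantifiers to the front (each side's bound variable is not free in the other side):
  exists y. exists v. (~M(y) & ~N(v))

exists y. exists v. (~M(y) & ~N(v))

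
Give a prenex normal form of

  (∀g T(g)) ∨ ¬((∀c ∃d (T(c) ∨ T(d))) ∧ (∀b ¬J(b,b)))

∀g ∃c ∀d ∃b (T(g) ∨ ¬T(c) ∧ ¬T(d) ∨ J(b,b))

Drive negations inward (¬∀x A ≡ ∃x ¬A, ¬∃x A ≡ ∀x ¬A, De Morgan for ∧/∨):
  (∀g T(g)) ∨ (∃c ∀d (¬T(c) ∧ ¬T(d))) ∨ (∃b J(b,b))
All bound variables are already distinct, so no renaming is needed.
Finally move all quantifiers to the prefix:
  ∀g ∃c ∀d ∃b (T(g) ∨ ¬T(c) ∧ ¬T(d) ∨ J(b,b))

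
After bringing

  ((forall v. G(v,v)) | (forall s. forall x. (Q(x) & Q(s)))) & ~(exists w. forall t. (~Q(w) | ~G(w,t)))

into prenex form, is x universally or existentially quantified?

universal

Drive negations inward (¬∀x A ≡ ∃x ¬A, ¬∃x A ≡ ∀x ¬A, De Morgan for ∧/∨):
  ((forall v. G(v,v)) | (forall s. forall x. (Q(x) & Q(s)))) & (forall w. exists t. (Q(w) & G(w,t)))
All bound variables are already distinct, so no renaming is needed.
Pull the quantifiers to the front (each side's bound variable is not free in the other side):
  forall v. forall s. forall x. forall w. exists t. ((G(v,v) | Q(x) & Q(s)) & Q(w) & G(w,t))
The quantifier forall x sits under an even number of negations, so it remains universal.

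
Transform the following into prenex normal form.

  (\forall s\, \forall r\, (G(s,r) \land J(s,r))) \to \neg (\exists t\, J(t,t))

\exists s\, \exists r\, \forall t\, (\neg G(s,r) \lor \neg J(s,r) \lor \neg J(t,t))

First replace A → B with ¬A ∨ B.
  \neg (\forall s\, \forall r\, (G(s,r) \land J(s,r))) \lor \neg (\exists t\, J(t,t))
Move each ¬ inward, flipping quantifiers it crosses:
  (\exists s\, \exists r\, (\neg G(s,r) \lor \neg J(s,r))) \lor (\forall t\, \neg J(t,t))
All bound variables are already distinct, so no renaming is needed.
Finally move all quantifiers to the prefix:
  \exists s\, \exists r\, \forall t\, (\neg G(s,r) \lor \neg J(s,r) \lor \neg J(t,t))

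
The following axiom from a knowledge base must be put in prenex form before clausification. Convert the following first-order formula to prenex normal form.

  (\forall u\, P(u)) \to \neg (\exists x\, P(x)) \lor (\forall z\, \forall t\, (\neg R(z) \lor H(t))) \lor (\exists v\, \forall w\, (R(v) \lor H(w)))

First replace A → B with ¬A ∨ B.
  \neg (\forall u\, P(u)) \lor \neg (\exists x\, P(x)) \lor (\forall z\, \forall t\, (\neg R(z) \lor H(t))) \lor (\exists v\, \forall w\, (R(v) \lor H(w)))
Push ¬ through the quantifiers and connectives to reach negation normal form:
  (\exists u\, \neg P(u)) \lor (\forall x\, \neg P(x)) \lor (\forall z\, \forall t\, (\neg R(z) \lor H(t))) \lor (\exists v\, \forall w\, (R(v) \lor H(w)))
Finally move all quantifiers to the prefix:
  \exists u\, \forall x\, \forall z\, \forall t\, \exists v\, \forall w\, (\neg P(u) \lor \neg P(x) \lor \neg R(z) \lor H(t) \lor R(v) \lor H(w))

\exists u\, \forall x\, \forall z\, \forall t\, \exists v\, \forall w\, (\neg P(u) \lor \neg P(x) \lor \neg R(z) \lor H(t) \lor R(v) \lor H(w))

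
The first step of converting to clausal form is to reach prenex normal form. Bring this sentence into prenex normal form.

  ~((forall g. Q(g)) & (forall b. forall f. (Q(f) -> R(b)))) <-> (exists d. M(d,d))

forall g. forall b. forall f. exists d. forall u. exists a. exists x. exists w1. ((Q(g) & (~Q(f) | R(b)) | M(d,d)) & (~M(u,u) | ~Q(a) | Q(w1) & ~R(x)))

First replace A → B with ¬A ∨ B; A ↔ B as (¬A ∨ B) ∧ (¬B ∨ A).
  (~~((forall g. Q(g)) & (forall b. forall f. (~Q(f) | R(b)))) | (exists d. M(d,d))) & (~(exists d. M(d,d)) | ~((forall g. Q(g)) & (forall b. forall f. (~Q(f) | R(b)))))
Drive negations inward (¬∀x A ≡ ∃x ¬A, ¬∃x A ≡ ∀x ¬A, De Morgan for ∧/∨):
  ((forall g. Q(g)) & (forall b. forall f. (~Q(f) | R(b))) | (exists d. M(d,d))) & ((forall d. ~M(d,d)) | (exists g. ~Q(g)) | (exists b. exists f. (Q(f) & ~R(b))))
Rename bound variables to avoid capture: d↦u, g↦a, b↦x, f↦w1.
  ((forall g. Q(g)) & (forall b. forall f. (~Q(f) | R(b))) | (exists d. M(d,d))) & ((forall u. ~M(u,u)) | (exists a. ~Q(a)) | (exists x. exists w1. (Q(w1) & ~R(x))))
Finally move all quantifiers to the prefix:
  forall g. forall b. forall f. exists d. forall u. exists a. exists x. exists w1. ((Q(g) & (~Q(f) | R(b)) | M(d,d)) & (~M(u,u) | ~Q(a) | Q(w1) & ~R(x)))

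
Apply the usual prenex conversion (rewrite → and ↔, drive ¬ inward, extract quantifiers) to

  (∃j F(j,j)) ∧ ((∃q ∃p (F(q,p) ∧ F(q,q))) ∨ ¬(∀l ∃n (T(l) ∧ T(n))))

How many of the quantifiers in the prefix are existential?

4

Drive negations inward (¬∀x A ≡ ∃x ¬A, ¬∃x A ≡ ∀x ¬A, De Morgan for ∧/∨):
  (∃j F(j,j)) ∧ ((∃q ∃p (F(q,p) ∧ F(q,q))) ∨ (∃l ∀n (¬T(l) ∨ ¬T(n))))
Finally move all quantifiers to the prefix:
  ∃j ∃q ∃p ∃l ∀n (F(j,j) ∧ (F(q,p) ∧ F(q,q) ∨ ¬T(l) ∨ ¬T(n)))
The prefix is ∃j ∃q ∃p ∃l ∀n: 1 universal, 4 existential.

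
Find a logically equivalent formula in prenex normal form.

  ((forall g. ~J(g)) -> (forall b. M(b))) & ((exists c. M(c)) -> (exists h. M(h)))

Eliminate → and ↔ using ¬ and ∨.
  (~(forall g. ~J(g)) | (forall b. M(b))) & (~(exists c. M(c)) | (exists h. M(h)))
Push ¬ through the quantifiers and connectives to reach negation normal form:
  ((exists g. J(g)) | (forall b. M(b))) & ((forall c. ~M(c)) | (exists h. M(h)))
Extract every quantifier outward, since the variables are now distinct and don't occur free across branches:
  exists g. forall b. forall c. exists h. ((J(g) | M(b)) & (~M(c) | M(h)))

exists g. forall b. forall c. exists h. ((J(g) | M(b)) & (~M(c) | M(h)))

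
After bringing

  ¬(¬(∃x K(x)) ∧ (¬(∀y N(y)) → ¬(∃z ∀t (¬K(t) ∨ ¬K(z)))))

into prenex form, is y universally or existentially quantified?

Eliminate → and ↔ using ¬ and ∨.
  ¬(¬(∃x K(x)) ∧ (¬¬(∀y N(y)) ∨ ¬(∃z ∀t (¬K(t) ∨ ¬K(z)))))
Drive negations inward (¬∀x A ≡ ∃x ¬A, ¬∃x A ≡ ∀x ¬A, De Morgan for ∧/∨):
  (∃x K(x)) ∨ (∃y ¬N(y)) ∧ (∃z ∀t (¬K(t) ∨ ¬K(z)))
All bound variables are already distinct, so no renaming is needed.
Finally move all quantifiers to the prefix:
  ∃x ∃y ∃z ∀t (K(x) ∨ ¬N(y) ∧ (¬K(t) ∨ ¬K(z)))
The quantifier ∀y sits under an odd number of negations (counting the antecedent side of each →), so it flips to ∃y.

existential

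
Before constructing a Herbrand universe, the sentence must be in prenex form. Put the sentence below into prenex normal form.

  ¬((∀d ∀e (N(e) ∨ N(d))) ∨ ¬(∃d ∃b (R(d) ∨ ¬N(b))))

∃d ∃e ∃t ∃b (¬N(e) ∧ ¬N(d) ∧ (R(t) ∨ ¬N(b)))

Push ¬ through the quantifiers and connectives to reach negation normal form:
  (∃d ∃e (¬N(e) ∧ ¬N(d))) ∧ (∃d ∃b (R(d) ∨ ¬N(b)))
Rename bound variables to avoid capture: d↦t.
  (∃d ∃e (¬N(e) ∧ ¬N(d))) ∧ (∃t ∃b (R(t) ∨ ¬N(b)))
Extract every quantifier outward, since the variables are now distinct and don't occur free across branches:
  ∃d ∃e ∃t ∃b (¬N(e) ∧ ¬N(d) ∧ (R(t) ∨ ¬N(b)))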